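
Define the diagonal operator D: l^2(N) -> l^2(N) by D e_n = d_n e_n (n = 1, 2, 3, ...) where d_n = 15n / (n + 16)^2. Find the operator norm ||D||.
||D|| = 15/64 (attained at n = 16)

For D diagonal, ||D|| = sup_n |d_n|. Treat f(x) = 15x / (x + 16)^2 for real x > 0. By the quotient rule, f'(x) = 15(16 - x)/(x + 16)^3, which is positive for x < 16 and negative for x > 16. So f has a unique maximum at x = 16, and since 16 is a positive integer, the supremum over n ≥ 1 is attained at n = 16: d_16 = 15·16/(16 + 16)^2 = 15·16/1024 = 15/64. Hence ||D|| = 15/64.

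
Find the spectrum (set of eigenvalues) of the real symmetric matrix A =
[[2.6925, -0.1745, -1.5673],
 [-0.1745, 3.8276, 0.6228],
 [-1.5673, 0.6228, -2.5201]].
sigma(A) ≈ {-3, 3, 4}

A is real symmetric, so its spectrum consists of real eigenvalues. Expanding the characteristic polynomial of the displayed matrix gives
  det(λ I - A) = p(λ) = λ^3 + (-4)λ^2 + (-9)λ + (36).
Solving p(λ) = 0 yields eigenvalues ≈ -3, 3, 4. (A is shown rounded to 4 decimals, so these recover the underlying integer eigenvalues to within that precision.)
Verification: the trace of A = 4 equals the sum of eigenvalues 4, and det(A) ≈ -36.0009 matches the eigenvalue product -36.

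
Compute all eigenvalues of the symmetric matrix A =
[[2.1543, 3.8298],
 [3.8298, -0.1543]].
sigma(A) ≈ {-3, 5}

A is real symmetric, so its spectrum consists of real eigenvalues. Expanding the characteristic polynomial of the displayed matrix gives
  det(λ I - A) = p(λ) = λ^2 + (-2)λ + (-15).
Solving p(λ) = 0 yields eigenvalues ≈ -3, 5. (A is shown rounded to 4 decimals, so these recover the underlying integer eigenvalues to within that precision.)
Verification: the trace of A = 2 equals the sum of eigenvalues 2, and det(A) ≈ -14.9998 matches the eigenvalue product -15.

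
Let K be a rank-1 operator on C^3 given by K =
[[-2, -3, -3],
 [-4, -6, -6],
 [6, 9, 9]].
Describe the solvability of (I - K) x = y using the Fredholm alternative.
(I - K) is singular (det(I - K) = 0, i.e. 1 ∈ sigma(K)). (I - K) x = y is solvable iff y ⊥ ker((I - K)^*) = span{(-2, -3, -3)}, i.e. iff -2y_1 - 3y_2 - 3y_3 = 0. When solvable, the solutions are x = y + c·(1, 2, -3), c arbitrary (ker(I - K) = span{(1, 2, -3)}, dimension 1).

K has rank 1, so it is an outer product K = u v^T: every row of K is a multiple of one row vector. Reading off the entries, u = (1, 2, -3) and v = (-2, -3, -3) (row i of K equals u_i·v^T). A rank-one matrix u v^T satisfies K u = u (v·u) and kills the (2)-dimensional subspace v^⊥, so its characteristic polynomial is lambda^2 (lambda - v·u) with v·u = tr K = 1. Hence the eigenvalues of I - K are 1 (multiplicity 2) and 1 - (1) = 0, so det(I - K) = 0. (Direct check: I - K =
[[3, 3, 3],
 [4, 7, 6],
 [-6, -9, -8]]
has determinant 0.) So 1 is an eigenvalue of K and (I - K) is not invertible. The finite-dimensional Fredholm alternative says: either (I - K) is invertible, or ker(I - K) ≠ {0} and then range(I - K) = ker((I - K)^*)^⊥, with dim ker(I - K) = dim ker((I - K)^*). We are in the second case, so we need both kernels. Kernel of I - K: (I - K) u = u - u (v·u) = u - u = 0, so ker(I - K) = span{u} = span{(1, 2, -3)} (it is exactly 1-dimensional because rank(I - K) = 2). Kernel of the adjoint: K is real, so (I - K)^* = I - K^T = I - v u^T, and (I - v u^T) v = v - v (u·v) = 0; hence ker((I - K)^*) = span{v} = span{(-2, -3, -3)}. Therefore (I - K) x = y is solvable iff <y, v> = 0, i.e. iff -2y_1 - 3y_2 - 3y_3 = 0. When this holds, K y = u (v·y) = 0, so (I - K) y = y and x = y is a particular solution; the full solution set is the line x = y + c·u = y + c·(1, 2, -3), c ∈ C.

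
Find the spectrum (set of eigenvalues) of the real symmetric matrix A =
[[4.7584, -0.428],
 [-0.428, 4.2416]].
sigma(A) ≈ {4, 5}

A is real symmetric, so its spectrum consists of real eigenvalues. Expanding the characteristic polynomial of the displayed matrix gives
  det(λ I - A) = p(λ) = λ^2 + (-9)λ + (20).
Solving p(λ) = 0 yields eigenvalues ≈ 4, 5. (A is shown rounded to 4 decimals, so these recover the underlying integer eigenvalues to within that precision.)
Verification: the trace of A = 9 equals the sum of eigenvalues 9, and det(A) ≈ 20.0000 matches the eigenvalue product 20.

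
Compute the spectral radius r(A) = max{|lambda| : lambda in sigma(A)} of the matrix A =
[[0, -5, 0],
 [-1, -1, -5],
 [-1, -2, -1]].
r(A) ≈ 5.3304

The eigenvalues of A are the roots of its characteristic polynomial. With M = A (coefficients from the trace, the sum of principal 2x2 minors, and det A):
  p(λ) = det(λ I - M) = λ^3 + 2λ^2 - 14λ + 20.
No integer candidate from the rational root theorem (±divisors of 20) is a root, so the roots are irrational. The cubic discriminant is Δ = -9760 < 0, so there is one real root and a complex-conjugate pair. p(-6) = -40 and p(-5) = 15 have opposite signs, so a root lies in (-6, -5); Newton's method refines it to λ ≈ -5.3304. Dividing out (λ - (-5.3304)) leaves approximately λ^2 - 3.3304λ + 3.7521. For λ^2 - 3.3304λ + 3.7521 the discriminant is -3.917. It is negative, so the remaining roots are the complex-conjugate pair λ ≈ 1.6652 ± 0.9896i. Their product equals the constant term, so |λ|^2 ≈ 3.7521 and |λ| ≈ 1.937.
Thus the eigenvalues (to 4 decimals) are -5.3304 (modulus 5.3304); 1.6652 ± 0.9896i (modulus 1.937). The spectral radius is the largest modulus: r(A) ≈ 5.3304. (Cross-check: r(A) ≤ ||A||_2 ≈ 6.029; equality holds whenever A is normal, though it can also hold for some non-normal A.)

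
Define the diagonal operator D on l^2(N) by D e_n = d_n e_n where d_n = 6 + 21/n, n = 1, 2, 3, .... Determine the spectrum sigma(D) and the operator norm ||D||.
sigma(D) = {6 + 21/n : n ≥ 1} ∪ {6}; ||D|| = 27

A bounded diagonal operator on l^2 with diagonal entries d_n has spectrum equal to the closure of {d_n : n ≥ 1}: every d_n is an eigenvalue (with eigenvector e_n), so {d_n} ⊂ sigma(D); the spectrum is closed, so its closure is too; and for lambda not in the closure, (D - lambda I) has bounded inverse (the diagonal entries 1/(d_n - lambda) are bounded). For our sequence d_n = 6 + 21/n, n = 1, 2, 3, ...:
  - {d_n} = {6 + 21/n : n ≥ 1}; the only limit point is 6
  - closure = {6 + 21/n : n ≥ 1} ∪ {6}
For the norm: a diagonal operator has ||D|| = sup_n |d_n|. Here d_n = 6 + 21/n is positive and decreasing, so sup_n |d_n| = d_1 = 6 + 21 = 27. So ||D|| = 27.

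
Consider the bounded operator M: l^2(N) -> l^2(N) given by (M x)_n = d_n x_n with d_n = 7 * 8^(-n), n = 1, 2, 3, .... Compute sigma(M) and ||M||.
sigma(M) = {7 * 8^(-n) : n ≥ 1} ∪ {0}; ||M|| = 7/8

A bounded diagonal operator on l^2 with diagonal entries d_n has spectrum equal to the closure of {d_n : n ≥ 1}: every d_n is an eigenvalue (with eigenvector e_n), so {d_n} ⊂ sigma(M); the spectrum is closed, so its closure is too; and for lambda not in the closure, (M - lambda I) has bounded inverse (the diagonal entries 1/(d_n - lambda) are bounded). For our sequence d_n = 7 * 8^(-n), n = 1, 2, 3, ...:
  - {d_n} = {7 * 8^(-n) : n ≥ 1}; the only limit point is 0
  - closure = {7 * 8^(-n) : n ≥ 1} ∪ {0}
For the norm: a diagonal operator has ||M|| = sup_n |d_n|. Here d_n = 7 * 8^(-n) is positive and decreasing, so sup_n |d_n| = d_1 = 7/8. So ||M|| = 7/8.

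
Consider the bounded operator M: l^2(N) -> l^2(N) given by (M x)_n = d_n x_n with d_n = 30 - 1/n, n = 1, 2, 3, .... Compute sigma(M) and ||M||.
sigma(M) = {30 - 1/n : n ≥ 1} ∪ {30}; ||M|| = 30

A bounded diagonal operator on l^2 with diagonal entries d_n has spectrum equal to the closure of {d_n : n ≥ 1}: every d_n is an eigenvalue (with eigenvector e_n), so {d_n} ⊂ sigma(M); the spectrum is closed, so its closure is too; and for lambda not in the closure, (M - lambda I) has bounded inverse (the diagonal entries 1/(d_n - lambda) are bounded). For our sequence d_n = 30 - 1/n, n = 1, 2, 3, ...:
  - {d_n} = {30 - 1/n : n ≥ 1}; the only limit point is 30
  - closure = {30 - 1/n : n ≥ 1} ∪ {30}
For the norm: a diagonal operator has ||M|| = sup_n |d_n|. Here d_n = 30 - 1/n increases monotonically from d_1 = 29 toward 30, with all terms in [29, 30); so sup_n |d_n| = 30 (the supremum is the limit, not attained). So ||M|| = 30.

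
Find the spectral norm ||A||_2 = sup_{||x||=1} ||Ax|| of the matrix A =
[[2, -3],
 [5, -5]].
||A||_2 = sqrt((63 + sqrt(3869))/2) ≈ 7.9121 (= sqrt(largest eigenvalue of A^T A))

||A||_2 = sigma_max(A) = sqrt(lambda_max(A^T A)). Form the symmetric matrix M = A^T A =
[[29, -31],
 [-31, 34]].
Its characteristic polynomial (trace, determinant of M give the coefficients) is
  p(λ) = det(λ I - M) = λ^2 - 63λ + 25.
For λ^2 - 63λ + 25 the discriminant is 3869. It is nonnegative but not a perfect square, so the roots are real and irrational: λ = (63 ± sqrt(3869))/2 ≈ 62.6006, 0.3994.
So the eigenvalues of A^T A are ≈ 0.3994, 62.6006 (all ≥ 0, as they must be for A^T A). The largest is λ_max = (63 + sqrt(3869))/2 ≈ 62.6006, hence ||A||_2 = sqrt(λ_max) = sqrt((63 + sqrt(3869))/2) ≈ 7.9121.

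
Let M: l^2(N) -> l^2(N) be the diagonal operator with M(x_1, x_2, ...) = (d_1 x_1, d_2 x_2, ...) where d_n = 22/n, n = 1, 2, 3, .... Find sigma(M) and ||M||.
sigma(M) = {22/n : n ≥ 1} ∪ {0}; ||M|| = 22

A bounded diagonal operator on l^2 with diagonal entries d_n has spectrum equal to the closure of {d_n : n ≥ 1}: every d_n is an eigenvalue (with eigenvector e_n), so {d_n} ⊂ sigma(M); the spectrum is closed, so its closure is too; and for lambda not in the closure, (M - lambda I) has bounded inverse (the diagonal entries 1/(d_n - lambda) are bounded). For our sequence d_n = 22/n, n = 1, 2, 3, ...:
  - {d_n} = {22/n : n ≥ 1}; the only limit point is 0
  - closure = {22/n : n ≥ 1} ∪ {0}
For the norm: a diagonal operator has ||M|| = sup_n |d_n|. Here d_n = 22/n is positive and decreasing, so sup_n |d_n| = d_1 = 22. So ||M|| = 22.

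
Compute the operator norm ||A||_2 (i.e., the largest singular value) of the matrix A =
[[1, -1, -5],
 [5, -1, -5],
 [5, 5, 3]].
||A||_2 ≈ 8.5959 (= sqrt(largest eigenvalue of A^T A))

||A||_2 = sigma_max(A) = sqrt(lambda_max(A^T A)). Form the symmetric matrix M = A^T A =
[[51, 19, -15],
 [19, 27, 25],
 [-15, 25, 59]].
Its characteristic polynomial (trace, sum of principal 2x2 minors, determinant of M give the coefficients) is
  p(λ) = det(λ I - M) = λ^3 - 137λ^2 + 4768λ - 7744.
No integer candidate from the rational root theorem (±divisors of 7744) is a root, so the roots are irrational. The cubic discriminant is Δ = 2895328000 > 0, so there are three distinct real roots. p(1) = -3112 and p(2) = 1252 have opposite signs, so a root lies in (1, 2); Newton's method refines it to λ ≈ 1.7068. p(61) = 308 and p(62) = -428 have opposite signs, so a root lies in (61, 62); Newton's method refines it to λ ≈ 61.403. p(73) = -736 and p(74) = 100 have opposite signs, so a root lies in (73, 74); Newton's method refines it to λ ≈ 73.8902. Check (Vieta): the three roots sum to 137, matching tr M = 137.
So the eigenvalues of A^T A are ≈ 1.7068, 61.403, 73.8902 (all ≥ 0, as they must be for A^T A). The largest is λ_max ≈ 73.8902, hence ||A||_2 = sqrt(λ_max) ≈ 8.5959.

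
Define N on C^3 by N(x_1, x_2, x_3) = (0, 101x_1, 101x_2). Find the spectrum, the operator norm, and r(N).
sigma(N) = {0}; ||N|| = 101; r(N) = 0. (N is nilpotent with N^3 = 0.)

On C^3, N is a strictly lower-triangular matrix with 101 on the subdiagonal and zeros elsewhere, so its characteristic polynomial is lambda^3 and every eigenvalue is 0: sigma(N) = {0}. For the operator norm, N e_i = 101e_{i+1} for i = 1, ..., 2 and N e_3 = 0, so the singular values of N are 101 (with multiplicity 2) and 0; hence ||N|| = 101. The spectral radius r(N) = max|lambda| = 0. Note ||N|| > r(N) — characteristic of non-normal nilpotent operators. Indeed N^3 = 0.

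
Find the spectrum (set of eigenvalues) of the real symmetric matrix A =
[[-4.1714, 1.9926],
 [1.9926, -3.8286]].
sigma(A) ≈ {-6, -2}

A is real symmetric, so its spectrum consists of real eigenvalues. Expanding the characteristic polynomial of the displayed matrix gives
  det(λ I - A) = p(λ) = λ^2 + (8)λ + (12).
Solving p(λ) = 0 yields eigenvalues ≈ -6, -2. (A is shown rounded to 4 decimals, so these recover the underlying integer eigenvalues to within that precision.)
Verification: the trace of A = -8 equals the sum of eigenvalues -8, and det(A) ≈ 12.0002 matches the eigenvalue product 12.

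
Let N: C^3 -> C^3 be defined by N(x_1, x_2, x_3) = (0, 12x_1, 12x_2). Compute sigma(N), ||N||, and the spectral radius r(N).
sigma(N) = {0}; ||N|| = 12; r(N) = 0. (N is nilpotent with N^3 = 0.)

On C^3, N is a strictly lower-triangular matrix with 12 on the subdiagonal and zeros elsewhere, so its characteristic polynomial is lambda^3 and every eigenvalue is 0: sigma(N) = {0}. For the operator norm, N e_i = 12e_{i+1} for i = 1, ..., 2 and N e_3 = 0, so the singular values of N are 12 (with multiplicity 2) and 0; hence ||N|| = 12. The spectral radius r(N) = max|lambda| = 0. Note ||N|| > r(N) — characteristic of non-normal nilpotent operators. Indeed N^3 = 0.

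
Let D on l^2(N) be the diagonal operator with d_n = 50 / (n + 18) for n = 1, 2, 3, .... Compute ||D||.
||D|| = 50/19 (attained at n = 1)

For D diagonal, ||D|| = sup_n |d_n| = sup_n 50/(n + 18). This is positive and strictly decreasing in n, so the supremum is attained at n = 1: d_1 = 50/(1 + 18) = 50/19. Hence ||D|| = 50/19.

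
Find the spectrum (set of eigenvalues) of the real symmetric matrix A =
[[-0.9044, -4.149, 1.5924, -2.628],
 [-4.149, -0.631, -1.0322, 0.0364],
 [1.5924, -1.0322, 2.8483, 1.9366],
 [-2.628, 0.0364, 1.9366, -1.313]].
sigma(A) ≈ {-6, -2, 3, 5}

A is real symmetric, so its spectrum consists of real eigenvalues. Expanding the characteristic polynomial of the displayed matrix gives
  det(λ I - A) = p(λ) = λ^4 + (0)λ^3 + (-37)λ^2 + (23.9976)λ + (179.9962).
Solving p(λ) = 0 yields eigenvalues ≈ -6, -2, 3, 5. (A is shown rounded to 4 decimals, so these recover the underlying integer eigenvalues to within that precision.)
Verification: the trace of A = 0 equals the sum of eigenvalues 0, and det(A) ≈ 179.9962 matches the eigenvalue product 180.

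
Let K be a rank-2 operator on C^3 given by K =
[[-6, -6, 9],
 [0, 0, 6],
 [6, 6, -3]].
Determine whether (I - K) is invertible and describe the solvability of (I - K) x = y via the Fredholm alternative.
(I - K) is invertible (det(I - K) = -62 ≠ 0), so for every y in C^3 the equation (I - K) x = y has a unique solution.

K has rank 2 and factors as K = U V^T = u1 v1^T + u2 v2^T with u1 = (-3, 0, 3), v1 = (2, 2, -3), u2 = (0, -2, -2), v2 = (0, 0, -3) (multiplying out reproduces the displayed K). The nonzero eigenvalues of U V^T coincide with those of the 2 x 2 matrix G = V^T U = [[v1·u1, v1·u2], [v2·u1, v2·u2]] = [[-15, 2], [-9, 6]], and by the Sylvester determinant identity det(I_3 - U V^T) = det(I_2 - V^T U) = det([[16, -2], [9, -5]]) = (16)(-5) - (-2)(9) = -62. (Direct check: I - K =
[[7, 6, -9],
 [0, 1, -6],
 [-6, -6, 4]]
has determinant -62.) The finite-dimensional Fredholm alternative says: either (I - K) is invertible, or ker(I - K) ≠ {0} and then range(I - K) = ker((I - K)^*)^⊥, with dim ker(I - K) = dim ker((I - K)^*). Since det(I - K) ≠ 0, 1 is not an eigenvalue of K and ker(I - K) = {0}, so we are in the first case: for every y there is a unique x = (I - K)^(-1) y. (Explicitly, by the Woodbury identity, (I - U V^T)^(-1) = I + U (I_2 - G)^(-1) V^T.)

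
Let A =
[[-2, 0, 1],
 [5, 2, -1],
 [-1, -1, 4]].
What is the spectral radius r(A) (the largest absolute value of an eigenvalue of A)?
r(A) ≈ 3.9115

The eigenvalues of A are the roots of its characteristic polynomial. With M = A (coefficients from the trace, the sum of principal 2x2 minors, and det A):
  p(λ) = det(λ I - M) = λ^3 - 4λ^2 - 4λ + 17.
No integer candidate from the rational root theorem (±divisors of 17) is a root, so the roots are irrational. The cubic discriminant is Δ = 1957 > 0, so there are three distinct real roots. p(-3) = -34 and p(-2) = 1 have opposite signs, so a root lies in (-3, -2); Newton's method refines it to λ ≈ -2.041. p(2) = 1 and p(3) = -4 have opposite signs, so a root lies in (2, 3); Newton's method refines it to λ ≈ 2.1295. p(3) = -4 and p(4) = 1 have opposite signs, so a root lies in (3, 4); Newton's method refines it to λ ≈ 3.9115. Check (Vieta): the three roots sum to 4, matching tr M = 4.
Thus the eigenvalues (to 4 decimals) are -2.041 (modulus 2.041); 2.1295 (modulus 2.1295); 3.9115 (modulus 3.9115). The spectral radius is the largest modulus: r(A) ≈ 3.9115. (Cross-check: r(A) ≤ ||A||_2 ≈ 6.3952; equality holds whenever A is normal, though it can also hold for some non-normal A.)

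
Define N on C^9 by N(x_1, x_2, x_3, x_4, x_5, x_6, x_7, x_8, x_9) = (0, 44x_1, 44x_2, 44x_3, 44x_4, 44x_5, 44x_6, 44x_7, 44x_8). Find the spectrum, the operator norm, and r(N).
sigma(N) = {0}; ||N|| = 44; r(N) = 0. (N is nilpotent with N^9 = 0.)

On C^9, N is a strictly lower-triangular matrix with 44 on the subdiagonal and zeros elsewhere, so its characteristic polynomial is lambda^9 and every eigenvalue is 0: sigma(N) = {0}. For the operator norm, N e_i = 44e_{i+1} for i = 1, ..., 8 and N e_9 = 0, so the singular values of N are 44 (with multiplicity 8) and 0; hence ||N|| = 44. The spectral radius r(N) = max|lambda| = 0. Note ||N|| > r(N) — characteristic of non-normal nilpotent operators. Indeed N^9 = 0.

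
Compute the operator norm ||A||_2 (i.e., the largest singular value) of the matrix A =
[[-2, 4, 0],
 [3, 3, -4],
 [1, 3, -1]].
||A||_2 ≈ 6.7891 (= sqrt(largest eigenvalue of A^T A))

||A||_2 = sigma_max(A) = sqrt(lambda_max(A^T A)). Form the symmetric matrix M = A^T A =
[[14, 4, -13],
 [4, 34, -15],
 [-13, -15, 17]].
Its characteristic polynomial (trace, sum of principal 2x2 minors, determinant of M give the coefficients) is
  p(λ) = det(λ I - M) = λ^3 - 65λ^2 + 882λ - 484.
No integer candidate from the rational root theorem (±divisors of 484) is a root, so the roots are irrational. The cubic discriminant is Δ = 503673076 > 0, so there are three distinct real roots. p(0) = -484 and p(1) = 334 have opposite signs, so a root lies in (0, 1); Newton's method refines it to λ ≈ 0.5727. p(18) = 164 and p(19) = -332 have opposite signs, so a root lies in (18, 19); Newton's method refines it to λ ≈ 18.335. p(46) = -116 and p(47) = 1208 have opposite signs, so a root lies in (46, 47); Newton's method refines it to λ ≈ 46.0923. Check (Vieta): the three roots sum to 65, matching tr M = 65.
So the eigenvalues of A^T A are ≈ 0.5727, 18.335, 46.0923 (all ≥ 0, as they must be for A^T A). The largest is λ_max ≈ 46.0923, hence ||A||_2 = sqrt(λ_max) ≈ 6.7891.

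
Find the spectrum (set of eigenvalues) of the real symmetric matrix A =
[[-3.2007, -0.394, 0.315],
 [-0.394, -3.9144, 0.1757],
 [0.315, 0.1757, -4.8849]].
sigma(A) ≈ {-5, -4, -3}

A is real symmetric, so its spectrum consists of real eigenvalues. Expanding the characteristic polynomial of the displayed matrix gives
  det(λ I - A) = p(λ) = λ^3 + (12)λ^2 + (47)λ + (60).
Solving p(λ) = 0 yields eigenvalues ≈ -5, -4, -3. (A is shown rounded to 4 decimals, so these recover the underlying integer eigenvalues to within that precision.)
Verification: the trace of A = -12 equals the sum of eigenvalues -12, and det(A) ≈ -60.0001 matches the eigenvalue product -60.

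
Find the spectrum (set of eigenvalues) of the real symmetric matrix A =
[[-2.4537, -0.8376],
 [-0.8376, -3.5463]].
sigma(A) ≈ {-4, -2}

A is real symmetric, so its spectrum consists of real eigenvalues. Expanding the characteristic polynomial of the displayed matrix gives
  det(λ I - A) = p(λ) = λ^2 + (6)λ + (8).
Solving p(λ) = 0 yields eigenvalues ≈ -4, -2. (A is shown rounded to 4 decimals, so these recover the underlying integer eigenvalues to within that precision.)
Verification: the trace of A = -6 equals the sum of eigenvalues -6, and det(A) ≈ 8.0000 matches the eigenvalue product 8.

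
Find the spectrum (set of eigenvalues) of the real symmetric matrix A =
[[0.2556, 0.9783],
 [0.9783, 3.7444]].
sigma(A) ≈ {0, 4}

A is real symmetric, so its spectrum consists of real eigenvalues. Expanding the characteristic polynomial of the displayed matrix gives
  det(λ I - A) = p(λ) = λ^2 + (-4)λ + (0).
Solving p(λ) = 0 yields eigenvalues ≈ 0, 4. (A is shown rounded to 4 decimals, so these recover the underlying integer eigenvalues to within that precision.)
Verification: the trace of A = 4 equals the sum of eigenvalues 4, and det(A) ≈ -0.0000 matches the eigenvalue product 0.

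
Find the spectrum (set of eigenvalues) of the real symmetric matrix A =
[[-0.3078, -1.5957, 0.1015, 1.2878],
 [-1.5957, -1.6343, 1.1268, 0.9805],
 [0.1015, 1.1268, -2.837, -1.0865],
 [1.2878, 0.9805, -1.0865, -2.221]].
sigma(A) ≈ {-5, -2, -1, 1}

A is real symmetric, so its spectrum consists of real eigenvalues. Expanding the characteristic polynomial of the displayed matrix gives
  det(λ I - A) = p(λ) = λ^4 + (7)λ^3 + (9)λ^2 + (-7)λ + (-10).
Solving p(λ) = 0 yields eigenvalues ≈ -5, -2, -1, 1. (A is shown rounded to 4 decimals, so these recover the underlying integer eigenvalues to within that precision.)
Verification: the trace of A = -7 equals the sum of eigenvalues -7, and det(A) ≈ -10.0002 matches the eigenvalue product -10.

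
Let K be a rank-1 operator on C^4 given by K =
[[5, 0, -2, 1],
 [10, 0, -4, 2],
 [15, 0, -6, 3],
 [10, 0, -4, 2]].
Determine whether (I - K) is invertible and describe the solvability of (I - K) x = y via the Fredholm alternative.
(I - K) is singular (det(I - K) = 0, i.e. 1 ∈ sigma(K)). (I - K) x = y is solvable iff y ⊥ ker((I - K)^*) = span{(5, 0, -2, 1)}, i.e. iff 5y_1 - 2y_3 + y_4 = 0. When solvable, the solutions are x = y + c·(1, 2, 3, 2), c arbitrary (ker(I - K) = span{(1, 2, 3, 2)}, dimension 1).

K has rank 1, so it is an outer product K = u v^T: every row of K is a multiple of one row vector. Reading off the entries, u = (1, 2, 3, 2) and v = (5, 0, -2, 1) (row i of K equals u_i·v^T). A rank-one matrix u v^T satisfies K u = u (v·u) and kills the (3)-dimensional subspace v^⊥, so its characteristic polynomial is lambda^3 (lambda - v·u) with v·u = tr K = 1. Hence the eigenvalues of I - K are 1 (multiplicity 3) and 1 - (1) = 0, so det(I - K) = 0. (Direct check: I - K =
[[-4, 0, 2, -1],
 [-10, 1, 4, -2],
 [-15, 0, 7, -3],
 [-10, 0, 4, -1]]
has determinant 0.) So 1 is an eigenvalue of K and (I - K) is not invertible. The finite-dimensional Fredholm alternative says: either (I - K) is invertible, or ker(I - K) ≠ {0} and then range(I - K) = ker((I - K)^*)^⊥, with dim ker(I - K) = dim ker((I - K)^*). We are in the second case, so we need both kernels. Kernel of I - K: (I - K) u = u - u (v·u) = u - u = 0, so ker(I - K) = span{u} = span{(1, 2, 3, 2)} (it is exactly 1-dimensional because rank(I - K) = 3). Kernel of the adjoint: K is real, so (I - K)^* = I - K^T = I - v u^T, and (I - v u^T) v = v - v (u·v) = 0; hence ker((I - K)^*) = span{v} = span{(5, 0, -2, 1)}. Therefore (I - K) x = y is solvable iff <y, v> = 0, i.e. iff 5y_1 - 2y_3 + y_4 = 0. When this holds, K y = u (v·y) = 0, so (I - K) y = y and x = y is a particular solution; the full solution set is the line x = y + c·u = y + c·(1, 2, 3, 2), c ∈ C.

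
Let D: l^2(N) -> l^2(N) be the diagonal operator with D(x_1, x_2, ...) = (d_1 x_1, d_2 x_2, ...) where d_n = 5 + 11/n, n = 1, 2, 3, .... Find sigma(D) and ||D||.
sigma(D) = {5 + 11/n : n ≥ 1} ∪ {5}; ||D|| = 16

A bounded diagonal operator on l^2 with diagonal entries d_n has spectrum equal to the closure of {d_n : n ≥ 1}: every d_n is an eigenvalue (with eigenvector e_n), so {d_n} ⊂ sigma(D); the spectrum is closed, so its closure is too; and for lambda not in the closure, (D - lambda I) has bounded inverse (the diagonal entries 1/(d_n - lambda) are bounded). For our sequence d_n = 5 + 11/n, n = 1, 2, 3, ...:
  - {d_n} = {5 + 11/n : n ≥ 1}; the only limit point is 5
  - closure = {5 + 11/n : n ≥ 1} ∪ {5}
For the norm: a diagonal operator has ||D|| = sup_n |d_n|. Here d_n = 5 + 11/n is positive and decreasing, so sup_n |d_n| = d_1 = 5 + 11 = 16. So ||D|| = 16.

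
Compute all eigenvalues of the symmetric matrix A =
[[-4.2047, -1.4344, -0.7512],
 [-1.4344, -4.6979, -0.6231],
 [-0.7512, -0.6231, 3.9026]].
sigma(A) ≈ {-6, -3, 4}

A is real symmetric, so its spectrum consists of real eigenvalues. Expanding the characteristic polynomial of the displayed matrix gives
  det(λ I - A) = p(λ) = λ^3 + (5)λ^2 + (-18)λ + (-72).
Solving p(λ) = 0 yields eigenvalues ≈ -6, -3, 4. (A is shown rounded to 4 decimals, so these recover the underlying integer eigenvalues to within that precision.)
Verification: the trace of A = -5 equals the sum of eigenvalues -5, and det(A) ≈ 72.0002 matches the eigenvalue product 72.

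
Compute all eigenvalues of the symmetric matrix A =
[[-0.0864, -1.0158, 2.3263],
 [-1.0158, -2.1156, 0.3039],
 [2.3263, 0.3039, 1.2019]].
sigma(A) ≈ {-3, -1, 3}

A is real symmetric, so its spectrum consists of real eigenvalues. Expanding the characteristic polynomial of the displayed matrix gives
  det(λ I - A) = p(λ) = λ^3 + (1)λ^2 + (-9)λ + (-9).
Solving p(λ) = 0 yields eigenvalues ≈ -3, -1, 3. (A is shown rounded to 4 decimals, so these recover the underlying integer eigenvalues to within that precision.)
Verification: the trace of A = -1 equals the sum of eigenvalues -1, and det(A) ≈ 9.0002 matches the eigenvalue product 9.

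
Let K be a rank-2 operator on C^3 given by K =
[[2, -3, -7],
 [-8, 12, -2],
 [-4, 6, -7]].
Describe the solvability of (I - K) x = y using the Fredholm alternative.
(I - K) is invertible (det(I - K) = -120 ≠ 0), so for every y in C^3 the equation (I - K) x = y has a unique solution.

K has rank 2 and factors as K = U V^T = u1 v1^T + u2 v2^T with u1 = (3, -2, 1), v1 = (2, -3, -1), u2 = (2, 2, 3), v2 = (-2, 3, -2) (multiplying out reproduces the displayed K). The nonzero eigenvalues of U V^T coincide with those of the 2 x 2 matrix G = V^T U = [[v1·u1, v1·u2], [v2·u1, v2·u2]] = [[11, -5], [-14, -4]], and by the Sylvester determinant identity det(I_3 - U V^T) = det(I_2 - V^T U) = det([[-10, 5], [14, 5]]) = (-10)(5) - (5)(14) = -120. (Direct check: I - K =
[[-1, 3, 7],
 [8, -11, 2],
 [4, -6, 8]]
has determinant -120.) The finite-dimensional Fredholm alternative says: either (I - K) is invertible, or ker(I - K) ≠ {0} and then range(I - K) = ker((I - K)^*)^⊥, with dim ker(I - K) = dim ker((I - K)^*). Since det(I - K) ≠ 0, 1 is not an eigenvalue of K and ker(I - K) = {0}, so we are in the first case: for every y there is a unique x = (I - K)^(-1) y. (Explicitly, by the Woodbury identity, (I - U V^T)^(-1) = I + U (I_2 - G)^(-1) V^T.)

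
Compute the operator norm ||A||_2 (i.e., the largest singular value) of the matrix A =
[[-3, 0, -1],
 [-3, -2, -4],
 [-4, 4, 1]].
||A||_2 ≈ 6.3698 (= sqrt(largest eigenvalue of A^T A))

||A||_2 = sigma_max(A) = sqrt(lambda_max(A^T A)). Form the symmetric matrix M = A^T A =
[[34, -10, 11],
 [-10, 20, 12],
 [11, 12, 18]].
Its characteristic polynomial (trace, sum of principal 2x2 minors, determinant of M give the coefficients) is
  p(λ) = det(λ I - M) = λ^3 - 72λ^2 + 1287λ - 484.
No integer candidate from the rational root theorem (±divisors of 484) is a root, so the roots are irrational. The cubic discriminant is Δ = 137985012 > 0, so there are three distinct real roots. p(0) = -484 and p(1) = 732 have opposite signs, so a root lies in (0, 1); Newton's method refines it to λ ≈ 0.3843. p(31) = 12 and p(32) = -260 have opposite signs, so a root lies in (31, 32); Newton's method refines it to λ ≈ 31.0409. p(40) = -204 and p(41) = 172 have opposite signs, so a root lies in (40, 41); Newton's method refines it to λ ≈ 40.5748. Check (Vieta): the three roots sum to 72, matching tr M = 72.
So the eigenvalues of A^T A are ≈ 0.3843, 31.0409, 40.5748 (all ≥ 0, as they must be for A^T A). The largest is λ_max ≈ 40.5748, hence ||A||_2 = sqrt(λ_max) ≈ 6.3698.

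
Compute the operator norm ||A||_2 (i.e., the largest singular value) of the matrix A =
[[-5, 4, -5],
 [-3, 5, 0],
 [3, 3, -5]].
||A||_2 ≈ 9.8635 (= sqrt(largest eigenvalue of A^T A))

||A||_2 = sigma_max(A) = sqrt(lambda_max(A^T A)). Form the symmetric matrix M = A^T A =
[[43, -26, 10],
 [-26, 50, -35],
 [10, -35, 50]].
Its characteristic polynomial (trace, sum of principal 2x2 minors, determinant of M give the coefficients) is
  p(λ) = det(λ I - M) = λ^3 - 143λ^2 + 4799λ - 34225.
No integer candidate from the rational root theorem (±divisors of 34225) is a root, so the roots are irrational. The cubic discriminant is Δ = 19675312128 > 0, so there are three distinct real roots. p(9) = -1888 and p(10) = 465 have opposite signs, so a root lies in (9, 10); Newton's method refines it to λ ≈ 9.7945. p(35) = 1440 and p(36) = -133 have opposite signs, so a root lies in (35, 36); Newton's method refines it to λ ≈ 35.9172. p(97) = -1536 and p(98) = 3897 have opposite signs, so a root lies in (97, 98); Newton's method refines it to λ ≈ 97.2884. Check (Vieta): the three roots sum to 143, matching tr M = 143.
So the eigenvalues of A^T A are ≈ 9.7945, 35.9172, 97.2884 (all ≥ 0, as they must be for A^T A). The largest is λ_max ≈ 97.2884, hence ||A||_2 = sqrt(λ_max) ≈ 9.8635.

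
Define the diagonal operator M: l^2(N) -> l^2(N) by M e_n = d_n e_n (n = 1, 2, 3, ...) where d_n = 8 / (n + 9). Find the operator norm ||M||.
||M|| = 4/5 (attained at n = 1)

For M diagonal, ||M|| = sup_n |d_n| = sup_n 8/(n + 9). This is positive and strictly decreasing in n, so the supremum is attained at n = 1: d_1 = 8/(1 + 9) = 4/5. Hence ||M|| = 4/5.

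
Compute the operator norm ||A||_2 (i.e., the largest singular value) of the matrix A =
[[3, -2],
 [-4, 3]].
||A||_2 = sqrt((38 + sqrt(1440))/2) ≈ 6.1623 (= sqrt(largest eigenvalue of A^T A))

||A||_2 = sigma_max(A) = sqrt(lambda_max(A^T A)). Form the symmetric matrix M = A^T A =
[[25, -18],
 [-18, 13]].
Its characteristic polynomial (trace, determinant of M give the coefficients) is
  p(λ) = det(λ I - M) = λ^2 - 38λ + 1.
For λ^2 - 38λ + 1 the discriminant is 1440. It is nonnegative but not a perfect square, so the roots are real and irrational: λ = (38 ± sqrt(1440))/2 ≈ 37.9737, 0.0263.
So the eigenvalues of A^T A are ≈ 0.0263, 37.9737 (all ≥ 0, as they must be for A^T A). The largest is λ_max = (38 + sqrt(1440))/2 ≈ 37.9737, hence ||A||_2 = sqrt(λ_max) = sqrt((38 + sqrt(1440))/2) ≈ 6.1623.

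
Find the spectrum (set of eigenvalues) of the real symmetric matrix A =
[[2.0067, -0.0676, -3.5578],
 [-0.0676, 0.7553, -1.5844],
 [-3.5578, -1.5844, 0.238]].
sigma(A) ≈ {-3, 1, 5}

A is real symmetric, so its spectrum consists of real eigenvalues. Expanding the characteristic polynomial of the displayed matrix gives
  det(λ I - A) = p(λ) = λ^3 + (-3)λ^2 + (-13)λ + (15).
Solving p(λ) = 0 yields eigenvalues ≈ -3, 1, 5. (A is shown rounded to 4 decimals, so these recover the underlying integer eigenvalues to within that precision.)
Verification: the trace of A = 3 equals the sum of eigenvalues 3, and det(A) ≈ -15.0005 matches the eigenvalue product -15.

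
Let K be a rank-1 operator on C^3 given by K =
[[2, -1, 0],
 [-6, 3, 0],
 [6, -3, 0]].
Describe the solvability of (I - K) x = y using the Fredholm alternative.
(I - K) is invertible (det(I - K) = -4 ≠ 0), so for every y in C^3 the equation (I - K) x = y has a unique solution.

K has rank 1, so it is an outer product K = u v^T: every row of K is a multiple of one row vector. Reading off the entries, u = (1, -3, 3) and v = (2, -1, 0) (row i of K equals u_i·v^T). A rank-one matrix u v^T satisfies K u = u (v·u) and kills the (2)-dimensional subspace v^⊥, so its characteristic polynomial is lambda^2 (lambda - v·u) with v·u = tr K = 5. Hence the eigenvalues of I - K are 1 (multiplicity 2) and 1 - (5) = -4, so det(I - K) = -4. (Direct check: I - K =
[[-1, 1, 0],
 [6, -2, 0],
 [-6, 3, 1]]
has determinant -4.) The finite-dimensional Fredholm alternative says: either (I - K) is invertible, or ker(I - K) ≠ {0} and then range(I - K) = ker((I - K)^*)^⊥, with dim ker(I - K) = dim ker((I - K)^*). Since det(I - K) ≠ 0, 1 is not an eigenvalue of K and ker(I - K) = {0}, so we are in the first case: for every y there is a unique x = (I - K)^(-1) y. Explicitly, by the Sherman–Morrison formula, (I - u v^T)^(-1) = I + u v^T/(1 - v·u), i.e. (I - K)^(-1) = I + K/(-4).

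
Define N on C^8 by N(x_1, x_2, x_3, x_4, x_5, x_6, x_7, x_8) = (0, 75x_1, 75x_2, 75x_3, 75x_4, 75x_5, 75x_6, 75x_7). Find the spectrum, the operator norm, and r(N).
sigma(N) = {0}; ||N|| = 75; r(N) = 0. (N is nilpotent with N^8 = 0.)

On C^8, N is a strictly lower-triangular matrix with 75 on the subdiagonal and zeros elsewhere, so its characteristic polynomial is lambda^8 and every eigenvalue is 0: sigma(N) = {0}. For the operator norm, N e_i = 75e_{i+1} for i = 1, ..., 7 and N e_8 = 0, so the singular values of N are 75 (with multiplicity 7) and 0; hence ||N|| = 75. The spectral radius r(N) = max|lambda| = 0. Note ||N|| > r(N) — characteristic of non-normal nilpotent operators. Indeed N^8 = 0.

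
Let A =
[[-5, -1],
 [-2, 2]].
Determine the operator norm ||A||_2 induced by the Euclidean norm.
||A||_2 = sqrt((34 + sqrt(580))/2) ≈ 5.389 (= sqrt(largest eigenvalue of A^T A))

||A||_2 = sigma_max(A) = sqrt(lambda_max(A^T A)). Form the symmetric matrix M = A^T A =
[[29, 1],
 [1, 5]].
Its characteristic polynomial (trace, determinant of M give the coefficients) is
  p(λ) = det(λ I - M) = λ^2 - 34λ + 144.
For λ^2 - 34λ + 144 the discriminant is 580. It is nonnegative but not a perfect square, so the roots are real and irrational: λ = (34 ± sqrt(580))/2 ≈ 29.0416, 4.9584.
So the eigenvalues of A^T A are ≈ 4.9584, 29.0416 (all ≥ 0, as they must be for A^T A). The largest is λ_max = (34 + sqrt(580))/2 ≈ 29.0416, hence ||A||_2 = sqrt(λ_max) = sqrt((34 + sqrt(580))/2) ≈ 5.389.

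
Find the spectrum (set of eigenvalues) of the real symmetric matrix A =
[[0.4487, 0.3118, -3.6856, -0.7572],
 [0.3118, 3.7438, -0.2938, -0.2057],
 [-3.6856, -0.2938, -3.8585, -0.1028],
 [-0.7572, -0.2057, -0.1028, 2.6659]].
sigma(A) ≈ {-6, 2, 3, 4}

A is real symmetric, so its spectrum consists of real eigenvalues. Expanding the characteristic polynomial of the displayed matrix gives
  det(λ I - A) = p(λ) = λ^4 + (-3)λ^3 + (-28)λ^2 + (131.9971)λ + (-143.9953).
Solving p(λ) = 0 yields eigenvalues ≈ -6, 2, 3, 4. (A is shown rounded to 4 decimals, so these recover the underlying integer eigenvalues to within that precision.)
Verification: the trace of A = 3 equals the sum of eigenvalues 3, and det(A) ≈ -143.9953 matches the eigenvalue product -144.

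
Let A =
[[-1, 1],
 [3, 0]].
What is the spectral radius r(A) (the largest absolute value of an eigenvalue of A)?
r(A) = (1 + sqrt(13))/2 ≈ 2.3028

The eigenvalues of A are the roots of its characteristic polynomial. With M = A (coefficients from the trace and determinant):
  p(λ) = det(λ I - M) = λ^2 + λ - 3.
For λ^2 + λ - 3 the discriminant is 13. It is nonnegative but not a perfect square, so the roots are real and irrational: λ = (-1 ± sqrt(13))/2 ≈ 1.3028, -2.3028.
Thus the eigenvalues (to 4 decimals) are 1.3028 (modulus 1.3028); -2.3028 (modulus 2.3028). The spectral radius is the largest modulus: r(A) = (1 + sqrt(13))/2 ≈ 2.3028. (Cross-check: r(A) ≤ ||A||_2 ≈ 3.1796; equality holds whenever A is normal, though it can also hold for some non-normal A.)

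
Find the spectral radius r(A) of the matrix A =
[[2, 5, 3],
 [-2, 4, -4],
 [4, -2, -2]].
r(A) ≈ 5.725

The eigenvalues of A are the roots of its characteristic polynomial. With M = A (coefficients from the trace, the sum of principal 2x2 minors, and det A):
  p(λ) = det(λ I - M) = λ^3 - 4λ^2 - 14λ + 168.
No integer candidate from the rational root theorem (±divisors of 168) is a root, so the roots are irrational. The cubic discriminant is Δ = -535584 < 0, so there is one real root and a complex-conjugate pair. p(-6) = -108 and p(-5) = 13 have opposite signs, so a root lies in (-6, -5); Newton's method refines it to λ ≈ -5.1257. Dividing out (λ - (-5.1257)) leaves approximately λ^2 - 9.1257λ + 32.7759. For λ^2 - 9.1257λ + 32.7759 the discriminant is -47.8248. It is negative, so the remaining roots are the complex-conjugate pair λ ≈ 4.5629 ± 3.4578i. Their product equals the constant term, so |λ|^2 ≈ 32.7759 and |λ| ≈ 5.725.
Thus the eigenvalues (to 4 decimals) are -5.1257 (modulus 5.1257); 4.5629 ± 3.4578i (modulus 5.725). The spectral radius is the largest modulus: r(A) ≈ 5.725. (Cross-check: r(A) ≤ ||A||_2 ≈ 6.8344; equality holds whenever A is normal, though it can also hold for some non-normal A.)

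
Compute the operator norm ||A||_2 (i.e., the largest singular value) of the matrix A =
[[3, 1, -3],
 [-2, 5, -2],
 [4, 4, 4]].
||A||_2 ≈ 7.0615 (= sqrt(largest eigenvalue of A^T A))

||A||_2 = sigma_max(A) = sqrt(lambda_max(A^T A)). Form the symmetric matrix M = A^T A =
[[29, 9, 11],
 [9, 42, 3],
 [11, 3, 29]].
Its characteristic polynomial (trace, sum of principal 2x2 minors, determinant of M give the coefficients) is
  p(λ) = det(λ I - M) = λ^3 - 100λ^2 + 3066λ - 28224.
No integer candidate from the rational root theorem (±divisors of 28224) is a root, so the roots are irrational. The cubic discriminant is Δ = 76162464 > 0, so there are three distinct real roots. p(17) = -89 and p(18) = 396 have opposite signs, so a root lies in (17, 18); Newton's method refines it to λ ≈ 17.1696. p(32) = 256 and p(33) = -9 have opposite signs, so a root lies in (32, 33); Newton's method refines it to λ ≈ 32.9663. p(49) = -441 and p(50) = 76 have opposite signs, so a root lies in (49, 50); Newton's method refines it to λ ≈ 49.8641. Check (Vieta): the three roots sum to 100, matching tr M = 100.
So the eigenvalues of A^T A are ≈ 17.1696, 32.9663, 49.8641 (all ≥ 0, as they must be for A^T A). The largest is λ_max ≈ 49.8641, hence ||A||_2 = sqrt(λ_max) ≈ 7.0615.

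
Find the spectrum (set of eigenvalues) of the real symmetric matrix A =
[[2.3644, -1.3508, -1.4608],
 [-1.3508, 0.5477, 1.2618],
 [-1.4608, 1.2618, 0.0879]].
sigma(A) ≈ {-1, 0, 4}

A is real symmetric, so its spectrum consists of real eigenvalues. Expanding the characteristic polynomial of the displayed matrix gives
  det(λ I - A) = p(λ) = λ^3 + (-3)λ^2 + (-4)λ + (0).
Solving p(λ) = 0 yields eigenvalues ≈ -1, 0, 4. (A is shown rounded to 4 decimals, so these recover the underlying integer eigenvalues to within that precision.)
Verification: the trace of A = 3 equals the sum of eigenvalues 3, and det(A) ≈ -0.0001 matches the eigenvalue product 0.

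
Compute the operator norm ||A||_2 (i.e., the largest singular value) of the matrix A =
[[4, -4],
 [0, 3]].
||A||_2 = sqrt((41 + sqrt(1105))/2) ≈ 6.0927 (= sqrt(largest eigenvalue of A^T A))

||A||_2 = sigma_max(A) = sqrt(lambda_max(A^T A)). Form the symmetric matrix M = A^T A =
[[16, -16],
 [-16, 25]].
Its characteristic polynomial (trace, determinant of M give the coefficients) is
  p(λ) = det(λ I - M) = λ^2 - 41λ + 144.
For λ^2 - 41λ + 144 the discriminant is 1105. It is nonnegative but not a perfect square, so the roots are real and irrational: λ = (41 ± sqrt(1105))/2 ≈ 37.1208, 3.8792.
So the eigenvalues of A^T A are ≈ 3.8792, 37.1208 (all ≥ 0, as they must be for A^T A). The largest is λ_max = (41 + sqrt(1105))/2 ≈ 37.1208, hence ||A||_2 = sqrt(λ_max) = sqrt((41 + sqrt(1105))/2) ≈ 6.0927.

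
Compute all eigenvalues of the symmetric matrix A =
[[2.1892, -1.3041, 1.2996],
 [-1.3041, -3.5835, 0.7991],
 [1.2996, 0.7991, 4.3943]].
sigma(A) ≈ {-4, 2, 5}

A is real symmetric, so its spectrum consists of real eigenvalues. Expanding the characteristic polynomial of the displayed matrix gives
  det(λ I - A) = p(λ) = λ^3 + (-3)λ^2 + (-18)λ + (40).
Solving p(λ) = 0 yields eigenvalues ≈ -4, 2, 5. (A is shown rounded to 4 decimals, so these recover the underlying integer eigenvalues to within that precision.)
Verification: the trace of A = 3 equals the sum of eigenvalues 3, and det(A) ≈ -40.0008 matches the eigenvalue product -40.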